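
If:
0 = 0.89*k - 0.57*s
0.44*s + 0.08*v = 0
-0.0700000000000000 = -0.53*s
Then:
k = 0.08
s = 0.13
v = -0.73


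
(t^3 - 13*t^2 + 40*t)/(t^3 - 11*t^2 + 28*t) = (t^2 - 13*t + 40)/(t^2 - 11*t + 28)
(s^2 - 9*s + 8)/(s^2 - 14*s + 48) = (s - 1)/(s - 6)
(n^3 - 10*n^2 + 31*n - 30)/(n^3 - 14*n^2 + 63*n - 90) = (n - 2)/(n - 6)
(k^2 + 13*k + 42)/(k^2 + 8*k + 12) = (k + 7)/(k + 2)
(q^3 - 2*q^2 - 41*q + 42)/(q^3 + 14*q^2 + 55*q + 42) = (q^2 - 8*q + 7)/(q^2 + 8*q + 7)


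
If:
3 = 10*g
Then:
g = 3/10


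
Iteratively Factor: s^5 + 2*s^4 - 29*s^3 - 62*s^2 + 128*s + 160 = (s + 1)*(s^4 + s^3 - 30*s^2 - 32*s + 160) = (s - 5)*(s + 1)*(s^3 + 6*s^2 - 32) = (s - 5)*(s - 2)*(s + 1)*(s^2 + 8*s + 16) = (s - 5)*(s - 2)*(s + 1)*(s + 4)*(s + 4)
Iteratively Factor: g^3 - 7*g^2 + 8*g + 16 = (g - 4)*(g^2 - 3*g - 4) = (g - 4)*(g + 1)*(g - 4)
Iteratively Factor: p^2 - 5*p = (p - 5)*(p)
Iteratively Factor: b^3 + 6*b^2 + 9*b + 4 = (b + 1)*(b^2 + 5*b + 4) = (b + 1)^2*(b + 4)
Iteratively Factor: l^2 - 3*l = (l)*(l - 3)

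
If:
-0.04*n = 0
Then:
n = 0.00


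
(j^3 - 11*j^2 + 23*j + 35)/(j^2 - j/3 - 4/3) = 3*(j^2 - 12*j + 35)/(3*j - 4)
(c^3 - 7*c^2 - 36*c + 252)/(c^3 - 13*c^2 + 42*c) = (c + 6)/c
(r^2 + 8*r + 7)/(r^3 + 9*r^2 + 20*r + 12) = (r + 7)/(r^2 + 8*r + 12)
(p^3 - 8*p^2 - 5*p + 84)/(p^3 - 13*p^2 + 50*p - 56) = (p + 3)/(p - 2)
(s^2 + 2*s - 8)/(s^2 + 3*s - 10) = (s + 4)/(s + 5)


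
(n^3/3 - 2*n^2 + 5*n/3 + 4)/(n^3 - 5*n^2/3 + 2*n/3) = (n^3 - 6*n^2 + 5*n + 12)/(n*(3*n^2 - 5*n + 2))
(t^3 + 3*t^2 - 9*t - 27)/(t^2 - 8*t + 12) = (t^3 + 3*t^2 - 9*t - 27)/(t^2 - 8*t + 12)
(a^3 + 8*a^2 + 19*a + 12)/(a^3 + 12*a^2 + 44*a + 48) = (a^2 + 4*a + 3)/(a^2 + 8*a + 12)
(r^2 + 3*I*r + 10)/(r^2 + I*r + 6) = (r + 5*I)/(r + 3*I)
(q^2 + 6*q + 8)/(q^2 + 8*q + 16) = (q + 2)/(q + 4)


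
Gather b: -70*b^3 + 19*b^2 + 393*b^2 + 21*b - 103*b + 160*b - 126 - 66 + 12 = -70*b^3 + 412*b^2 + 78*b - 180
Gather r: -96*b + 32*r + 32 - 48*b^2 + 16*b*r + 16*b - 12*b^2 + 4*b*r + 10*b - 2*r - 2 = -60*b^2 - 70*b + r*(20*b + 30) + 30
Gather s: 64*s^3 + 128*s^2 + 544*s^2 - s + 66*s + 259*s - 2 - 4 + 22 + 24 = 64*s^3 + 672*s^2 + 324*s + 40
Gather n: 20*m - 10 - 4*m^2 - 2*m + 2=-4*m^2 + 18*m - 8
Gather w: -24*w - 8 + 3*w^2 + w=3*w^2 - 23*w - 8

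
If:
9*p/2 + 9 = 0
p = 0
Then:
No Solution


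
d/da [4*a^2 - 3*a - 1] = 8*a - 3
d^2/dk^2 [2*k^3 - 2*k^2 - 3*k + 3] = 12*k - 4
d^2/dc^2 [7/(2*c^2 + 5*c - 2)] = 14*(-4*c^2 - 10*c + (4*c + 5)^2 + 4)/(2*c^2 + 5*c - 2)^3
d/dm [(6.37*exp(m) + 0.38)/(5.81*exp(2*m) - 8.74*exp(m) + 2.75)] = (-37.0097*exp(2*m) - 4.4156*exp(m) + 20.8387)*exp(m)/(33.7561*exp(4*m) - 101.5588*exp(3*m) + 108.3426*exp(2*m) - 48.07*exp(m) + 7.5625)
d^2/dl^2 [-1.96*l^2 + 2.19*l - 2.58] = -3.92000000000000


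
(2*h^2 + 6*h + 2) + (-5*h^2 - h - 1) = -3*h^2 + 5*h + 1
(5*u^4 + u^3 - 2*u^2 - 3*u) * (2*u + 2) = 10*u^5 + 12*u^4 - 2*u^3 - 10*u^2 - 6*u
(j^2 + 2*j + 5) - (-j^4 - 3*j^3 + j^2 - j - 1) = j^4 + 3*j^3 + 3*j + 6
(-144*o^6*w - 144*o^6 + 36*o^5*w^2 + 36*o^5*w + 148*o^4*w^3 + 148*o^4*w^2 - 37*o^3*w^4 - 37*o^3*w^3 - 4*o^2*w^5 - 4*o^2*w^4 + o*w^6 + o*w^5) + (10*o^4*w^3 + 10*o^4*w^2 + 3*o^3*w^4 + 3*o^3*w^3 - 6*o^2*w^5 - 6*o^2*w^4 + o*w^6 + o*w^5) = -144*o^6*w - 144*o^6 + 36*o^5*w^2 + 36*o^5*w + 158*o^4*w^3 + 158*o^4*w^2 - 34*o^3*w^4 - 34*o^3*w^3 - 10*o^2*w^5 - 10*o^2*w^4 + 2*o*w^6 + 2*o*w^5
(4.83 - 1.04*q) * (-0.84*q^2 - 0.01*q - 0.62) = 0.8736*q^3 - 4.0468*q^2 + 0.5965*q - 2.9946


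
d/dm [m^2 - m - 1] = 2*m - 1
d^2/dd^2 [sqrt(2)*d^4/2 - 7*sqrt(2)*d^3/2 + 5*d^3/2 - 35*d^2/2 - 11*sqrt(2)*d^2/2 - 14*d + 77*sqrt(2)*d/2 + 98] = 6*sqrt(2)*d^2 - 21*sqrt(2)*d + 15*d - 35 - 11*sqrt(2)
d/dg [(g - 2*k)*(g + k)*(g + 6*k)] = 3*g^2 + 10*g*k - 8*k^2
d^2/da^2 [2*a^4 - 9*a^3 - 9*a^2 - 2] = 24*a^2 - 54*a - 18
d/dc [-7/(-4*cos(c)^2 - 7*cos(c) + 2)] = 7*(8*cos(c) + 7)*sin(c)/(4*cos(c)^2 + 7*cos(c) - 2)^2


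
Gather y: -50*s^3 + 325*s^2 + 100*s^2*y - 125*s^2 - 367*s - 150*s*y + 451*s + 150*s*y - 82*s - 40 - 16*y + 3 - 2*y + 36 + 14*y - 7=-50*s^3 + 200*s^2 + 2*s + y*(100*s^2 - 4) - 8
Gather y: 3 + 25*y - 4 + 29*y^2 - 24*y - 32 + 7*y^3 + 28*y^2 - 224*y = 7*y^3 + 57*y^2 - 223*y - 33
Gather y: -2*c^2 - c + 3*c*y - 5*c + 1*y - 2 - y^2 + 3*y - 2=-2*c^2 - 6*c - y^2 + y*(3*c + 4) - 4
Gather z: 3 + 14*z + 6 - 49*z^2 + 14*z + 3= -49*z^2 + 28*z + 12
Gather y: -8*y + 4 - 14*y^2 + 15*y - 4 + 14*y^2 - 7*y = 0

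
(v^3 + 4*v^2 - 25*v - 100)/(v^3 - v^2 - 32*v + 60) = (v^2 + 9*v + 20)/(v^2 + 4*v - 12)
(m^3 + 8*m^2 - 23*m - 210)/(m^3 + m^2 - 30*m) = (m + 7)/m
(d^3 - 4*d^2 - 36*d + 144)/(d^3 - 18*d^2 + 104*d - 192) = (d + 6)/(d - 8)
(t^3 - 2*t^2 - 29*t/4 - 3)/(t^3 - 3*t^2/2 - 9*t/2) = (t^2 - 7*t/2 - 2)/(t*(t - 3))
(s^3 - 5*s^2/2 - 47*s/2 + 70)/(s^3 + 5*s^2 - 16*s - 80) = (s - 7/2)/(s + 4)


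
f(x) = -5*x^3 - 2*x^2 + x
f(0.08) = 0.06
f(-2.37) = 52.96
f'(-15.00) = -3314.00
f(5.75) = -1010.92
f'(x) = -15*x^2 - 4*x + 1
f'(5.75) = -517.94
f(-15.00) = 16410.00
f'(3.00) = -146.00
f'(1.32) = -30.42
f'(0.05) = 0.76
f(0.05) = 0.04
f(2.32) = -70.88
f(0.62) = -1.34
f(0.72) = -2.18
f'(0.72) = -9.66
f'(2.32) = -89.02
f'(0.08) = 0.58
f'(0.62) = -7.25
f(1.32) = -13.66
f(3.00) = -150.00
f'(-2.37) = -73.77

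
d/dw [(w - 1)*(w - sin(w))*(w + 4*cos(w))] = (1 - w)*(w - sin(w))*(4*sin(w) - 1) + (1 - w)*(w + 4*cos(w))*(cos(w) - 1) + (w - sin(w))*(w + 4*cos(w))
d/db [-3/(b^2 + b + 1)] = 3*(2*b + 1)/(b^2 + b + 1)^2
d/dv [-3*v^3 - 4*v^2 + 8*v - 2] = -9*v^2 - 8*v + 8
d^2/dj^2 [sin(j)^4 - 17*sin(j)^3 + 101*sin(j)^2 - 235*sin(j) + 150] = -16*sin(j)^4 + 153*sin(j)^3 - 392*sin(j)^2 + 133*sin(j) + 202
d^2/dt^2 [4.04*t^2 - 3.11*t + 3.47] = 8.08000000000000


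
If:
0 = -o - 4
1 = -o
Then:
No Solution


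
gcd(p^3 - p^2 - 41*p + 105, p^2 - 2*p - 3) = p - 3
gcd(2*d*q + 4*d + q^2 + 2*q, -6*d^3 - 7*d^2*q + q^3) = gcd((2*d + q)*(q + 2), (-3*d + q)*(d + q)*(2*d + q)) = 2*d + q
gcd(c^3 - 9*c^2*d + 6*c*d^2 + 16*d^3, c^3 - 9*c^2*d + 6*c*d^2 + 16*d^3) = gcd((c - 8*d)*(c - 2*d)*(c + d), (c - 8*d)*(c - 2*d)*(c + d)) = c^3 - 9*c^2*d + 6*c*d^2 + 16*d^3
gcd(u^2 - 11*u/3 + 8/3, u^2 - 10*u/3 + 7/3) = u - 1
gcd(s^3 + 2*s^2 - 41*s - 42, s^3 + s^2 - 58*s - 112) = s + 7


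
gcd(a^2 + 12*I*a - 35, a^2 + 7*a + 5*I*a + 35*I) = a + 5*I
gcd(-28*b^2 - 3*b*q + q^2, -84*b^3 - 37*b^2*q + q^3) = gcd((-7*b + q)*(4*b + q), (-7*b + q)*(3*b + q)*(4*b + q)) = -28*b^2 - 3*b*q + q^2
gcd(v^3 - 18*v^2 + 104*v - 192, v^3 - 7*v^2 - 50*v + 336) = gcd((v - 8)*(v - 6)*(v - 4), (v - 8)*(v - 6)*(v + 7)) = v^2 - 14*v + 48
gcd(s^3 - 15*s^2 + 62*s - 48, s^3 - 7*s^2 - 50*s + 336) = s^2 - 14*s + 48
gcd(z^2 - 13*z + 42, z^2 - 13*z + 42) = z^2 - 13*z + 42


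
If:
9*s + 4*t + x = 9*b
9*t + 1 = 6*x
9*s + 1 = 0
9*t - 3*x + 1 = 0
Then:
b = -13/81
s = -1/9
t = -1/9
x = 0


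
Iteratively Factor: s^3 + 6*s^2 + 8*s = (s + 4)*(s^2 + 2*s) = s*(s + 4)*(s + 2)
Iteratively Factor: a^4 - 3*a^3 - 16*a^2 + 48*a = (a - 4)*(a^3 + a^2 - 12*a) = (a - 4)*(a - 3)*(a^2 + 4*a) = a*(a - 4)*(a - 3)*(a + 4)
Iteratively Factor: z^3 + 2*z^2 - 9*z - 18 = (z + 2)*(z^2 - 9) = (z - 3)*(z + 2)*(z + 3)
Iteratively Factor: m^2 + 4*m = (m)*(m + 4)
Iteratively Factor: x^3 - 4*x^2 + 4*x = (x - 2)*(x^2 - 2*x) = x*(x - 2)*(x - 2)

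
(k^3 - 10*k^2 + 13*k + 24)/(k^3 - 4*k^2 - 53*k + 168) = (k + 1)/(k + 7)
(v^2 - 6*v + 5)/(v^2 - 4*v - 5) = (v - 1)/(v + 1)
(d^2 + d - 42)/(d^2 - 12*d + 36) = (d + 7)/(d - 6)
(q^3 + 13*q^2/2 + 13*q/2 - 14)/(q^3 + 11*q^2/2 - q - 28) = (q - 1)/(q - 2)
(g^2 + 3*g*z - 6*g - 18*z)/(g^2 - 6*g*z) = (g^2 + 3*g*z - 6*g - 18*z)/(g*(g - 6*z))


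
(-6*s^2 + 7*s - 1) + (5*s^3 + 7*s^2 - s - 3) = 5*s^3 + s^2 + 6*s - 4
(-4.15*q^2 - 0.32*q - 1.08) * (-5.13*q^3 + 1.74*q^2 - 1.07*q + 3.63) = 21.2895*q^5 - 5.5794*q^4 + 9.4241*q^3 - 16.6013*q^2 - 0.00599999999999978*q - 3.9204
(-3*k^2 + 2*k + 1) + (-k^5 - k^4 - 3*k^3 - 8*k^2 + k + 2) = -k^5 - k^4 - 3*k^3 - 11*k^2 + 3*k + 3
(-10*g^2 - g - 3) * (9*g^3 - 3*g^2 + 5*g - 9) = -90*g^5 + 21*g^4 - 74*g^3 + 94*g^2 - 6*g + 27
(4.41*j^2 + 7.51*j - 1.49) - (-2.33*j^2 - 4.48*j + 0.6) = 6.74*j^2 + 11.99*j - 2.09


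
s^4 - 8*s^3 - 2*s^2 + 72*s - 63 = (s - 7)*(s - 3)*(s - 1)*(s + 3)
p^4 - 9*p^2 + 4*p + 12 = (p - 2)^2*(p + 1)*(p + 3)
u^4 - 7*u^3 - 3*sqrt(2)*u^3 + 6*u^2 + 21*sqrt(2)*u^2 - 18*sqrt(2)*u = u*(u - 6)*(u - 1)*(u - 3*sqrt(2))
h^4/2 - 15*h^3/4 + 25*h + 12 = (h/2 + 1/4)*(h - 6)*(h - 4)*(h + 2)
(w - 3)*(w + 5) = w^2 + 2*w - 15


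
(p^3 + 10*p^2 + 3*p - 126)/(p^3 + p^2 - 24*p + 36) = (p + 7)/(p - 2)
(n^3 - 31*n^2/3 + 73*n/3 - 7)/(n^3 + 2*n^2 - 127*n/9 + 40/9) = 3*(n^2 - 10*n + 21)/(3*n^2 + 7*n - 40)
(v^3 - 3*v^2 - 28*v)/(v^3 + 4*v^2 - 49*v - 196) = v/(v + 7)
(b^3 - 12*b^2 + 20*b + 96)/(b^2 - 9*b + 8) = (b^2 - 4*b - 12)/(b - 1)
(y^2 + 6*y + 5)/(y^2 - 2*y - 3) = (y + 5)/(y - 3)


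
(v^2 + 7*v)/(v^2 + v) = (v + 7)/(v + 1)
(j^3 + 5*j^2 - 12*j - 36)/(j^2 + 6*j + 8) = (j^2 + 3*j - 18)/(j + 4)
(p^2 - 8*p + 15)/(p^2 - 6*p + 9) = (p - 5)/(p - 3)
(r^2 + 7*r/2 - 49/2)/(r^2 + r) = (2*r^2 + 7*r - 49)/(2*r*(r + 1))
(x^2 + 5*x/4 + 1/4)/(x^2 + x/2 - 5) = (4*x^2 + 5*x + 1)/(2*(2*x^2 + x - 10))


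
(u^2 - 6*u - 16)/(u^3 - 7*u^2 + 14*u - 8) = (u^2 - 6*u - 16)/(u^3 - 7*u^2 + 14*u - 8)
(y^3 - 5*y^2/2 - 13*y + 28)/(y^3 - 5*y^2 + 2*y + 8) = (y + 7/2)/(y + 1)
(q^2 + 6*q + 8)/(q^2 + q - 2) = (q + 4)/(q - 1)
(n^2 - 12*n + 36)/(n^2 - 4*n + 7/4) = 4*(n^2 - 12*n + 36)/(4*n^2 - 16*n + 7)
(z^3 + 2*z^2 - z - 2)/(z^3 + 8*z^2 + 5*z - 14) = (z + 1)/(z + 7)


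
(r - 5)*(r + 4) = r^2 - r - 20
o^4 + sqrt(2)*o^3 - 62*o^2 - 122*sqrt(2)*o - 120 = (o - 6*sqrt(2))*(o + sqrt(2))^2*(o + 5*sqrt(2))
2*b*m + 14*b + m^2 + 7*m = (2*b + m)*(m + 7)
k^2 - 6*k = k*(k - 6)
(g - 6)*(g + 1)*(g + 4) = g^3 - g^2 - 26*g - 24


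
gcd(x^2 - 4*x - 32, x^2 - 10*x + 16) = x - 8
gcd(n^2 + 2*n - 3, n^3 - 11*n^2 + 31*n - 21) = n - 1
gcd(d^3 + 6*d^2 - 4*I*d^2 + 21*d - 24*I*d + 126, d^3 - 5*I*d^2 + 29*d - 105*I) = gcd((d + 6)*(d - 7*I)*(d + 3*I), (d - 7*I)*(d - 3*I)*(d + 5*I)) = d - 7*I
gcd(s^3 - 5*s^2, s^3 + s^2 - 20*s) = s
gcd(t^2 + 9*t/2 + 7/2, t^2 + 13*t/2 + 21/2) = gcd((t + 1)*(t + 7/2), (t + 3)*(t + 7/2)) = t + 7/2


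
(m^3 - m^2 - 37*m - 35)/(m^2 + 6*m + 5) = m - 7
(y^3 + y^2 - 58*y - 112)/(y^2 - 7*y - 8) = (y^2 + 9*y + 14)/(y + 1)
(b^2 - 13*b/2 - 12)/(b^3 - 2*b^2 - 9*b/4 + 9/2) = 2*(b - 8)/(2*b^2 - 7*b + 6)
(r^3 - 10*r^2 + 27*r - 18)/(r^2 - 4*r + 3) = r - 6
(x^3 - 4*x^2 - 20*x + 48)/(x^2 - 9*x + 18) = (x^2 + 2*x - 8)/(x - 3)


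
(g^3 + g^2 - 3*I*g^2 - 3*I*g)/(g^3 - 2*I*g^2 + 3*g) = (g + 1)/(g + I)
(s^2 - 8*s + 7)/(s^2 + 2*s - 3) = (s - 7)/(s + 3)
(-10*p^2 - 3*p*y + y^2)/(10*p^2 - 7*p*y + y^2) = (2*p + y)/(-2*p + y)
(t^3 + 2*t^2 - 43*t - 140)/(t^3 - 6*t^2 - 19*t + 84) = (t + 5)/(t - 3)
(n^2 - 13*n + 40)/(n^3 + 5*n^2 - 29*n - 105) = (n - 8)/(n^2 + 10*n + 21)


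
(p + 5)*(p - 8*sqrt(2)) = p^2 - 8*sqrt(2)*p + 5*p - 40*sqrt(2)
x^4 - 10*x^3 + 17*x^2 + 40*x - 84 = (x - 7)*(x - 3)*(x - 2)*(x + 2)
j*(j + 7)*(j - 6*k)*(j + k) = j^4 - 5*j^3*k + 7*j^3 - 6*j^2*k^2 - 35*j^2*k - 42*j*k^2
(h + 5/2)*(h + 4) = h^2 + 13*h/2 + 10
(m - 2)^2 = m^2 - 4*m + 4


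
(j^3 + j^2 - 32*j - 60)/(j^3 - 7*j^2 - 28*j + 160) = (j^2 - 4*j - 12)/(j^2 - 12*j + 32)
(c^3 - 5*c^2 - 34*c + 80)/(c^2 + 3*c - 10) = c - 8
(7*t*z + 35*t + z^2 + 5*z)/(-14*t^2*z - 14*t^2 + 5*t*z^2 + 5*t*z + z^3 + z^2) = (z + 5)/(-2*t*z - 2*t + z^2 + z)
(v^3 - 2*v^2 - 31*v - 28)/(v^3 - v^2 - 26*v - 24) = (v - 7)/(v - 6)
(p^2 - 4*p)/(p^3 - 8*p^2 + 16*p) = 1/(p - 4)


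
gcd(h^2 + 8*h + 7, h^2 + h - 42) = h + 7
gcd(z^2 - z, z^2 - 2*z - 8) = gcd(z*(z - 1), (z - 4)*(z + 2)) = 1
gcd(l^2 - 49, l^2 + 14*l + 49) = l + 7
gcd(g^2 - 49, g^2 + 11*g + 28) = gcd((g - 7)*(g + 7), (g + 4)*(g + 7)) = g + 7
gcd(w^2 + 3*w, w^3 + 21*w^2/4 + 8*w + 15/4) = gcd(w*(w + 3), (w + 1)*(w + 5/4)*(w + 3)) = w + 3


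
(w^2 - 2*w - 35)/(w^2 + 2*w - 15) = (w - 7)/(w - 3)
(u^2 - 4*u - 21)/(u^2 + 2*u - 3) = (u - 7)/(u - 1)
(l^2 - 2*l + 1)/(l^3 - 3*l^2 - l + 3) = (l - 1)/(l^2 - 2*l - 3)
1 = 1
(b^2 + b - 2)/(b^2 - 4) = (b - 1)/(b - 2)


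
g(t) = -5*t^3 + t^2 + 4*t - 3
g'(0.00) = 4.00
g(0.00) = -3.00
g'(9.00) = -1193.00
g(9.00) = -3531.00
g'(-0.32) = 1.82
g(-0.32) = -4.01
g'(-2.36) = -84.26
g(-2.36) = 58.85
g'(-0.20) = 3.00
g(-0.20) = -3.72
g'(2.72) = -101.54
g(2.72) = -85.34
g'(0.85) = -5.14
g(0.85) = -1.95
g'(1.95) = -49.14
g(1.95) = -28.47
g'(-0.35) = 1.46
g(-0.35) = -4.06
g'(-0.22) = 2.83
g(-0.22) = -3.78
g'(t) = -15*t^2 + 2*t + 4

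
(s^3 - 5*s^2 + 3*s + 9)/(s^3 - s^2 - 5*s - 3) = (s - 3)/(s + 1)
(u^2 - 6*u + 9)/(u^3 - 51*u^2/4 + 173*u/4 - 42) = 4*(u - 3)/(4*u^2 - 39*u + 56)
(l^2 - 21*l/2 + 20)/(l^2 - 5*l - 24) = (l - 5/2)/(l + 3)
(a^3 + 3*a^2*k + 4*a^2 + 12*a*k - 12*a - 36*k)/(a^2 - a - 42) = (a^2 + 3*a*k - 2*a - 6*k)/(a - 7)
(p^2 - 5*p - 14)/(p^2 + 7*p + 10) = (p - 7)/(p + 5)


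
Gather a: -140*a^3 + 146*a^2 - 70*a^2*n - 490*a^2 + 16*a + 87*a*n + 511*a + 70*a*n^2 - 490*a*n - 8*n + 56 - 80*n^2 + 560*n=-140*a^3 + a^2*(-70*n - 344) + a*(70*n^2 - 403*n + 527) - 80*n^2 + 552*n + 56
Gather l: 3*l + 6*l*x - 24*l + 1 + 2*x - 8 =l*(6*x - 21) + 2*x - 7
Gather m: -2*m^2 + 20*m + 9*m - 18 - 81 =-2*m^2 + 29*m - 99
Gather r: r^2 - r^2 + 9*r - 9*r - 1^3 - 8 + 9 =0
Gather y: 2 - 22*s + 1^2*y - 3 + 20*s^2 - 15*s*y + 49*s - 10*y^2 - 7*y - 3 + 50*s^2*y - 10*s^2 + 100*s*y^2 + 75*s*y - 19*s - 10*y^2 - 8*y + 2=10*s^2 + 8*s + y^2*(100*s - 20) + y*(50*s^2 + 60*s - 14) - 2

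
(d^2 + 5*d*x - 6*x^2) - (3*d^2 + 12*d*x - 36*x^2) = -2*d^2 - 7*d*x + 30*x^2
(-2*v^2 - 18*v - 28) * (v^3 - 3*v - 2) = -2*v^5 - 18*v^4 - 22*v^3 + 58*v^2 + 120*v + 56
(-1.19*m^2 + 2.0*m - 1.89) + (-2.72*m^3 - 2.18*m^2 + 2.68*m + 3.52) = -2.72*m^3 - 3.37*m^2 + 4.68*m + 1.63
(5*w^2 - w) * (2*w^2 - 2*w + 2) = 10*w^4 - 12*w^3 + 12*w^2 - 2*w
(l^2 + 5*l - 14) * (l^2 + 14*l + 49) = l^4 + 19*l^3 + 105*l^2 + 49*l - 686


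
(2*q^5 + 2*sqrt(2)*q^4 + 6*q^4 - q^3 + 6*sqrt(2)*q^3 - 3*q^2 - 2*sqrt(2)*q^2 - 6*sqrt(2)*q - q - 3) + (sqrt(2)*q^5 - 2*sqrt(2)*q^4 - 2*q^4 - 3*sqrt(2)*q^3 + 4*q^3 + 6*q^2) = sqrt(2)*q^5 + 2*q^5 + 4*q^4 + 3*q^3 + 3*sqrt(2)*q^3 - 2*sqrt(2)*q^2 + 3*q^2 - 6*sqrt(2)*q - q - 3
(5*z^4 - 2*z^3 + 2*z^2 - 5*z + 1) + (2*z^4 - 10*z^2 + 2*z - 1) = 7*z^4 - 2*z^3 - 8*z^2 - 3*z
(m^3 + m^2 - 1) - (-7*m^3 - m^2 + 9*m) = 8*m^3 + 2*m^2 - 9*m - 1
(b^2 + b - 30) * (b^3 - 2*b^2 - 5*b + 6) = b^5 - b^4 - 37*b^3 + 61*b^2 + 156*b - 180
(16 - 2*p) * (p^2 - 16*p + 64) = -2*p^3 + 48*p^2 - 384*p + 1024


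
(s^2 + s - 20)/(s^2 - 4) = (s^2 + s - 20)/(s^2 - 4)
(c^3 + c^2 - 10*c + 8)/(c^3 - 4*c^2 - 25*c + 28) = (c - 2)/(c - 7)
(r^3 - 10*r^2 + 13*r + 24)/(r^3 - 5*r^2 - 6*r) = (r^2 - 11*r + 24)/(r*(r - 6))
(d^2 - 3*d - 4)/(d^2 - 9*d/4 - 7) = 4*(d + 1)/(4*d + 7)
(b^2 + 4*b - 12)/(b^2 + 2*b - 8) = (b + 6)/(b + 4)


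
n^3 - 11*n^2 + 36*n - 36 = (n - 6)*(n - 3)*(n - 2)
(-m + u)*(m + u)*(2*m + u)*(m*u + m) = -2*m^4*u - 2*m^4 - m^3*u^2 - m^3*u + 2*m^2*u^3 + 2*m^2*u^2 + m*u^4 + m*u^3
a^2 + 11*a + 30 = (a + 5)*(a + 6)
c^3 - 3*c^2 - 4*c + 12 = (c - 3)*(c - 2)*(c + 2)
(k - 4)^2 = k^2 - 8*k + 16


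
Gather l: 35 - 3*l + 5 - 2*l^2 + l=-2*l^2 - 2*l + 40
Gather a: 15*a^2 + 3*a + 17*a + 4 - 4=15*a^2 + 20*a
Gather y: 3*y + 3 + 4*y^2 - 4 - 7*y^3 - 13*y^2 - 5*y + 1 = -7*y^3 - 9*y^2 - 2*y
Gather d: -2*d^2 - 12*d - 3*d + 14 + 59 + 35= -2*d^2 - 15*d + 108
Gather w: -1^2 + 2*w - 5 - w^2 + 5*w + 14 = -w^2 + 7*w + 8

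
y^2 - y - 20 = (y - 5)*(y + 4)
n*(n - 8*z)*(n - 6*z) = n^3 - 14*n^2*z + 48*n*z^2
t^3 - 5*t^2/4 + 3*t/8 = t*(t - 3/4)*(t - 1/2)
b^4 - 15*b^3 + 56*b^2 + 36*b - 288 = (b - 8)*(b - 6)*(b - 3)*(b + 2)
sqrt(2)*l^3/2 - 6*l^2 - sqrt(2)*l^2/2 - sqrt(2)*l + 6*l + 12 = (l - 2)*(l - 6*sqrt(2))*(sqrt(2)*l/2 + sqrt(2)/2)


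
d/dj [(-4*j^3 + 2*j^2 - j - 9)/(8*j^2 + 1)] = (-32*j^4 - 4*j^2 + 148*j - 1)/(64*j^4 + 16*j^2 + 1)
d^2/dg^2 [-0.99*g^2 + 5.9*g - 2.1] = -1.98000000000000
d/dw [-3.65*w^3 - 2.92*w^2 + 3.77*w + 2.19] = -10.95*w^2 - 5.84*w + 3.77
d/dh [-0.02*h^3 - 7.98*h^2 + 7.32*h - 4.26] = -0.06*h^2 - 15.96*h + 7.32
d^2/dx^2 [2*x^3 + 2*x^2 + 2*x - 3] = 12*x + 4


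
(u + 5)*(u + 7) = u^2 + 12*u + 35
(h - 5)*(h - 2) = h^2 - 7*h + 10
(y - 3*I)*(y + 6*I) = y^2 + 3*I*y + 18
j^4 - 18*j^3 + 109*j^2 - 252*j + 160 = (j - 8)*(j - 5)*(j - 4)*(j - 1)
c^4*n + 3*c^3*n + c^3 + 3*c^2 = c^2*(c + 3)*(c*n + 1)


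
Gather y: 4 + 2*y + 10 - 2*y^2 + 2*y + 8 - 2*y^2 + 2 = -4*y^2 + 4*y + 24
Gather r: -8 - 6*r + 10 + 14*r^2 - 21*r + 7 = 14*r^2 - 27*r + 9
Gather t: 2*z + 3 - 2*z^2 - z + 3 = -2*z^2 + z + 6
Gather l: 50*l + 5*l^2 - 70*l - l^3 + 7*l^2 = -l^3 + 12*l^2 - 20*l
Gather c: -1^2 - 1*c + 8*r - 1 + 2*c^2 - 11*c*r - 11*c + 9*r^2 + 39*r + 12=2*c^2 + c*(-11*r - 12) + 9*r^2 + 47*r + 10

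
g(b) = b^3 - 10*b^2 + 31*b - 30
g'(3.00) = -2.00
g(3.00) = 0.00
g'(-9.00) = 454.00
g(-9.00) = -1848.00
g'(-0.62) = 44.55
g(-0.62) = -53.30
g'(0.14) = 28.26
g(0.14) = -25.85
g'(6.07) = 20.13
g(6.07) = 13.37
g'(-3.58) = 141.05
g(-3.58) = -315.03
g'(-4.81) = 196.61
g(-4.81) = -521.76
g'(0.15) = 28.07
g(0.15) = -25.57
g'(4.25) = 0.19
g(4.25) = -2.11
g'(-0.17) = 34.49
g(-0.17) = -35.56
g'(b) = 3*b^2 - 20*b + 31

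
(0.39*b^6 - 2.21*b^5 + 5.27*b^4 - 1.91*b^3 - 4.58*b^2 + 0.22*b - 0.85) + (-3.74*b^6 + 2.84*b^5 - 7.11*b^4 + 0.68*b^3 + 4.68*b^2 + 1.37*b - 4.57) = -3.35*b^6 + 0.63*b^5 - 1.84*b^4 - 1.23*b^3 + 0.0999999999999996*b^2 + 1.59*b - 5.42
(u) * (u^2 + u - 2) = u^3 + u^2 - 2*u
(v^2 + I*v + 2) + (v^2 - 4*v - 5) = 2*v^2 - 4*v + I*v - 3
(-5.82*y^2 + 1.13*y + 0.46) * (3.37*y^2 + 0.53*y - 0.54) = -19.6134*y^4 + 0.723499999999999*y^3 + 5.2919*y^2 - 0.3664*y - 0.2484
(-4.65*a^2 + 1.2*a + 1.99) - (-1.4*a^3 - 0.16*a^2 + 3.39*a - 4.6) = 1.4*a^3 - 4.49*a^2 - 2.19*a + 6.59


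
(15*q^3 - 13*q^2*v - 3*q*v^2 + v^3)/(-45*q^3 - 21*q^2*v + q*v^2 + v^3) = (-q + v)/(3*q + v)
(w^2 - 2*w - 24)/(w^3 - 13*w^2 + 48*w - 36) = (w + 4)/(w^2 - 7*w + 6)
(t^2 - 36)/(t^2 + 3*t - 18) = (t - 6)/(t - 3)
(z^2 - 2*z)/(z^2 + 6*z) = (z - 2)/(z + 6)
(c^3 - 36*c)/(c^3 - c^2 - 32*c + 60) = c*(c - 6)/(c^2 - 7*c + 10)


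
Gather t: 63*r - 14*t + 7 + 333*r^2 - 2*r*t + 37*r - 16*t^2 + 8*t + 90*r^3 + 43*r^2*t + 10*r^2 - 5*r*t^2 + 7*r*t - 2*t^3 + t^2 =90*r^3 + 343*r^2 + 100*r - 2*t^3 + t^2*(-5*r - 15) + t*(43*r^2 + 5*r - 6) + 7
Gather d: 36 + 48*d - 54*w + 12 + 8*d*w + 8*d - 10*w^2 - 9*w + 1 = d*(8*w + 56) - 10*w^2 - 63*w + 49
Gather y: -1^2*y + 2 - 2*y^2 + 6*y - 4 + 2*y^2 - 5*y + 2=0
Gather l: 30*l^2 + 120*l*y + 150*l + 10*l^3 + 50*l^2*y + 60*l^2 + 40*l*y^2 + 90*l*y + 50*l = 10*l^3 + l^2*(50*y + 90) + l*(40*y^2 + 210*y + 200)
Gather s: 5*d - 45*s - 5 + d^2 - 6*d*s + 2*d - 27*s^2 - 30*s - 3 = d^2 + 7*d - 27*s^2 + s*(-6*d - 75) - 8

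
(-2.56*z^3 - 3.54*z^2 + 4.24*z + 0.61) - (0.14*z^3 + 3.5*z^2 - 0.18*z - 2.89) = -2.7*z^3 - 7.04*z^2 + 4.42*z + 3.5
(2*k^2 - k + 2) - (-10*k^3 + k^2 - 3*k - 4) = 10*k^3 + k^2 + 2*k + 6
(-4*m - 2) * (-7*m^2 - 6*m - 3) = 28*m^3 + 38*m^2 + 24*m + 6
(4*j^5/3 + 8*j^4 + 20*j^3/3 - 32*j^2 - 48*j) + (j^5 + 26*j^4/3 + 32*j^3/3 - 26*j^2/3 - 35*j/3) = 7*j^5/3 + 50*j^4/3 + 52*j^3/3 - 122*j^2/3 - 179*j/3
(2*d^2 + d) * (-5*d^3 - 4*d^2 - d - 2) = -10*d^5 - 13*d^4 - 6*d^3 - 5*d^2 - 2*d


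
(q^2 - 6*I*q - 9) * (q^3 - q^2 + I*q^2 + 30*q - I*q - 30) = q^5 - q^4 - 5*I*q^4 + 27*q^3 + 5*I*q^3 - 27*q^2 - 189*I*q^2 - 270*q + 189*I*q + 270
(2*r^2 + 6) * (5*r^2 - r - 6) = 10*r^4 - 2*r^3 + 18*r^2 - 6*r - 36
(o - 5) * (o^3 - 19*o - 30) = o^4 - 5*o^3 - 19*o^2 + 65*o + 150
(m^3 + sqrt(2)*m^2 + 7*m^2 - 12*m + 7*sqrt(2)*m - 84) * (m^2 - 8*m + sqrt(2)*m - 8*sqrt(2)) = m^5 - m^4 + 2*sqrt(2)*m^4 - 66*m^3 - 2*sqrt(2)*m^3 - 124*sqrt(2)*m^2 + 10*m^2 + 12*sqrt(2)*m + 560*m + 672*sqrt(2)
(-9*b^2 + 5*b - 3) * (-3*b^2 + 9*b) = 27*b^4 - 96*b^3 + 54*b^2 - 27*b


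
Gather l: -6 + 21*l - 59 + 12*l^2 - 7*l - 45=12*l^2 + 14*l - 110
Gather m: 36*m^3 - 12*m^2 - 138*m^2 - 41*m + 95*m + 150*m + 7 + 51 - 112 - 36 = 36*m^3 - 150*m^2 + 204*m - 90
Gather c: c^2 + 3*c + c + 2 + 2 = c^2 + 4*c + 4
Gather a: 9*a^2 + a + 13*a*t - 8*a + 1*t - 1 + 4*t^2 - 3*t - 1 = 9*a^2 + a*(13*t - 7) + 4*t^2 - 2*t - 2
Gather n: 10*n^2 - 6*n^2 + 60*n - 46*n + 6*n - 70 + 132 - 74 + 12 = 4*n^2 + 20*n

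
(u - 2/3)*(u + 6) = u^2 + 16*u/3 - 4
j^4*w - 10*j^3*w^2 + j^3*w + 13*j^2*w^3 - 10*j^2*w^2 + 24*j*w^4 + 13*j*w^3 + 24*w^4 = (j - 8*w)*(j - 3*w)*(j + w)*(j*w + w)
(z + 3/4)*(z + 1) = z^2 + 7*z/4 + 3/4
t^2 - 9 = (t - 3)*(t + 3)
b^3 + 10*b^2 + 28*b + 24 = (b + 2)^2*(b + 6)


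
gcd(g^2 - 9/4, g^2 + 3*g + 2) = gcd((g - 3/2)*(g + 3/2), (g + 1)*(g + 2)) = 1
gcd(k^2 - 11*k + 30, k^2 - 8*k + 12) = k - 6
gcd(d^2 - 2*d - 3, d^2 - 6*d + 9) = d - 3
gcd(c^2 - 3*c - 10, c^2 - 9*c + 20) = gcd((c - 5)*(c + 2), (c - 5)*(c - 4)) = c - 5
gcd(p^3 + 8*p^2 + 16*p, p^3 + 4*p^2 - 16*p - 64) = p^2 + 8*p + 16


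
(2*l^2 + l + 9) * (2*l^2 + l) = 4*l^4 + 4*l^3 + 19*l^2 + 9*l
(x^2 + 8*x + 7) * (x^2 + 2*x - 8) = x^4 + 10*x^3 + 15*x^2 - 50*x - 56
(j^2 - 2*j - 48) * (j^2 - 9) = j^4 - 2*j^3 - 57*j^2 + 18*j + 432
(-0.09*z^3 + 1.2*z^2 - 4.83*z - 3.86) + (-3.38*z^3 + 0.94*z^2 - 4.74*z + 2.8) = -3.47*z^3 + 2.14*z^2 - 9.57*z - 1.06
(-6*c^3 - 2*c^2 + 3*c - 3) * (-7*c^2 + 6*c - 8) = 42*c^5 - 22*c^4 + 15*c^3 + 55*c^2 - 42*c + 24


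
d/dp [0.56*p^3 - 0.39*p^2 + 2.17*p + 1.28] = 1.68*p^2 - 0.78*p + 2.17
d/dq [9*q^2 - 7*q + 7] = 18*q - 7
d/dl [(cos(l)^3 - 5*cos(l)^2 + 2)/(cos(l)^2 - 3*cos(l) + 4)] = (-cos(l)^4 + 6*cos(l)^3 - 27*cos(l)^2 + 44*cos(l) - 6)*sin(l)/(sin(l)^2 + 3*cos(l) - 5)^2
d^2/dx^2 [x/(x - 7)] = 14/(x - 7)^3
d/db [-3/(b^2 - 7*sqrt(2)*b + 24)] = 3*(2*b - 7*sqrt(2))/(b^2 - 7*sqrt(2)*b + 24)^2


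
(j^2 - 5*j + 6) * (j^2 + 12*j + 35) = j^4 + 7*j^3 - 19*j^2 - 103*j + 210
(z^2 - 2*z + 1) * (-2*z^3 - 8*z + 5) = -2*z^5 + 4*z^4 - 10*z^3 + 21*z^2 - 18*z + 5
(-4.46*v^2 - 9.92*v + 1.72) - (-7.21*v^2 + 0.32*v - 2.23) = 2.75*v^2 - 10.24*v + 3.95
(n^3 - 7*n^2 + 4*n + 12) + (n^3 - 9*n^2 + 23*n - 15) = 2*n^3 - 16*n^2 + 27*n - 3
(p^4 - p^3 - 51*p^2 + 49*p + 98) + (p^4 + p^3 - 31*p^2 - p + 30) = 2*p^4 - 82*p^2 + 48*p + 128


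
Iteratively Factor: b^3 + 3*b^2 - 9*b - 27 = (b - 3)*(b^2 + 6*b + 9) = (b - 3)*(b + 3)*(b + 3)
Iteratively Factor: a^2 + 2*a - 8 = (a - 2)*(a + 4)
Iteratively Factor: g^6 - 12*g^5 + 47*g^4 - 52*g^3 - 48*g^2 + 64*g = (g - 4)*(g^5 - 8*g^4 + 15*g^3 + 8*g^2 - 16*g) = (g - 4)*(g + 1)*(g^4 - 9*g^3 + 24*g^2 - 16*g) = g*(g - 4)*(g + 1)*(g^3 - 9*g^2 + 24*g - 16) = g*(g - 4)^2*(g + 1)*(g^2 - 5*g + 4) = g*(g - 4)^3*(g + 1)*(g - 1)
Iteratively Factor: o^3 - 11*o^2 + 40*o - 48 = (o - 4)*(o^2 - 7*o + 12) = (o - 4)^2*(o - 3)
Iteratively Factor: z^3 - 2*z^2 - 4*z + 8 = (z + 2)*(z^2 - 4*z + 4) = (z - 2)*(z + 2)*(z - 2)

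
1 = 1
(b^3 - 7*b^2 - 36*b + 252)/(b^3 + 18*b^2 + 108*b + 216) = (b^2 - 13*b + 42)/(b^2 + 12*b + 36)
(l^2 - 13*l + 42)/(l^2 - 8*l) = (l^2 - 13*l + 42)/(l*(l - 8))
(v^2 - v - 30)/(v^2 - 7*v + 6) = (v + 5)/(v - 1)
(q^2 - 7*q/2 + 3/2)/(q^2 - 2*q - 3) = (q - 1/2)/(q + 1)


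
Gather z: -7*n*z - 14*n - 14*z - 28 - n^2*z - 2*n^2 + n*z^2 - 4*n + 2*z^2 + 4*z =-2*n^2 - 18*n + z^2*(n + 2) + z*(-n^2 - 7*n - 10) - 28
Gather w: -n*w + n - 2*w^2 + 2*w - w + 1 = n - 2*w^2 + w*(1 - n) + 1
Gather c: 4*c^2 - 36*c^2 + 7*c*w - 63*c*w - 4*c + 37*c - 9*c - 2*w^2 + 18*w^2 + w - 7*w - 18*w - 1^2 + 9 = -32*c^2 + c*(24 - 56*w) + 16*w^2 - 24*w + 8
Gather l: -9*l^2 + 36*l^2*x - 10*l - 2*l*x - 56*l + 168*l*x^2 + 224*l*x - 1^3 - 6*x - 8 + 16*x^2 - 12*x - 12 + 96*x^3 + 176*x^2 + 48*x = l^2*(36*x - 9) + l*(168*x^2 + 222*x - 66) + 96*x^3 + 192*x^2 + 30*x - 21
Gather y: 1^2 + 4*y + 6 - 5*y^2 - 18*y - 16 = -5*y^2 - 14*y - 9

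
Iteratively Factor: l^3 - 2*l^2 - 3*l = (l - 3)*(l^2 + l) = l*(l - 3)*(l + 1)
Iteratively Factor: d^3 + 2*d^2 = (d)*(d^2 + 2*d) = d^2*(d + 2)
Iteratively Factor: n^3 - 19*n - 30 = (n + 3)*(n^2 - 3*n - 10) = (n + 2)*(n + 3)*(n - 5)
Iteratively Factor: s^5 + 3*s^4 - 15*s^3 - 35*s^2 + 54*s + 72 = (s + 3)*(s^4 - 15*s^2 + 10*s + 24) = (s - 2)*(s + 3)*(s^3 + 2*s^2 - 11*s - 12) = (s - 2)*(s + 3)*(s + 4)*(s^2 - 2*s - 3) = (s - 2)*(s + 1)*(s + 3)*(s + 4)*(s - 3)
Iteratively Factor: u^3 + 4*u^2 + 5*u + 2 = (u + 1)*(u^2 + 3*u + 2) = (u + 1)^2*(u + 2)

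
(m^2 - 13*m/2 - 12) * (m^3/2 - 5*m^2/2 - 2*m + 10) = m^5/2 - 23*m^4/4 + 33*m^3/4 + 53*m^2 - 41*m - 120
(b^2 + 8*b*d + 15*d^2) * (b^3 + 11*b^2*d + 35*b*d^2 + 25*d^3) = b^5 + 19*b^4*d + 138*b^3*d^2 + 470*b^2*d^3 + 725*b*d^4 + 375*d^5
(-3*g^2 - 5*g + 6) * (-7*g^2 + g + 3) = 21*g^4 + 32*g^3 - 56*g^2 - 9*g + 18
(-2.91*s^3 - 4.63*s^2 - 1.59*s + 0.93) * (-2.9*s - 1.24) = 8.439*s^4 + 17.0354*s^3 + 10.3522*s^2 - 0.7254*s - 1.1532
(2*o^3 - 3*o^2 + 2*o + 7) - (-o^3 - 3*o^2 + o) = 3*o^3 + o + 7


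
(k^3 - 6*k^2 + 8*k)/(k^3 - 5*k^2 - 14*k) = (-k^2 + 6*k - 8)/(-k^2 + 5*k + 14)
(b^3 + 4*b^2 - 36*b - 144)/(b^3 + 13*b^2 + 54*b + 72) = (b - 6)/(b + 3)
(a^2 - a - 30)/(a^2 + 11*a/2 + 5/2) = 2*(a - 6)/(2*a + 1)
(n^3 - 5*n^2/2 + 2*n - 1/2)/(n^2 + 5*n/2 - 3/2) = (n^2 - 2*n + 1)/(n + 3)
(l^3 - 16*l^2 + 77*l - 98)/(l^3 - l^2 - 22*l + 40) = (l^2 - 14*l + 49)/(l^2 + l - 20)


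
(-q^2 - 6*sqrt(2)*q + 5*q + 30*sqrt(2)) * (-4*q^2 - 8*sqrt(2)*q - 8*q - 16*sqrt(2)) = 4*q^4 - 12*q^3 + 32*sqrt(2)*q^3 - 96*sqrt(2)*q^2 + 56*q^2 - 320*sqrt(2)*q - 288*q - 960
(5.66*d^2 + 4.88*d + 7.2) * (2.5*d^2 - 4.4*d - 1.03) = 14.15*d^4 - 12.704*d^3 - 9.3018*d^2 - 36.7064*d - 7.416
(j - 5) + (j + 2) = 2*j - 3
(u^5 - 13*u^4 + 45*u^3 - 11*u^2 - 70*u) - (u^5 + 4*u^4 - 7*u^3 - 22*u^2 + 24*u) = -17*u^4 + 52*u^3 + 11*u^2 - 94*u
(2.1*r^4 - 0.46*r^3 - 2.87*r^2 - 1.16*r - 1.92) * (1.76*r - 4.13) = 3.696*r^5 - 9.4826*r^4 - 3.1514*r^3 + 9.8115*r^2 + 1.4116*r + 7.9296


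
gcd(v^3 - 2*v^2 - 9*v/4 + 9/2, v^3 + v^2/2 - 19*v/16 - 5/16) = 1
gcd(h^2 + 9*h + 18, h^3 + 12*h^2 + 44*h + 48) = h + 6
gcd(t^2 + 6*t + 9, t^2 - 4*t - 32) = 1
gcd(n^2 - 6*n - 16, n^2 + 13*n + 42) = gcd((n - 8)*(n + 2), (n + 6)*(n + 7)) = 1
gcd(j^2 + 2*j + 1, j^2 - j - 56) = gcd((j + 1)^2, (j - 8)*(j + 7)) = 1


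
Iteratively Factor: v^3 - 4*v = (v)*(v^2 - 4) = v*(v + 2)*(v - 2)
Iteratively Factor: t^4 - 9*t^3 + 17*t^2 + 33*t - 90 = (t - 5)*(t^3 - 4*t^2 - 3*t + 18) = (t - 5)*(t + 2)*(t^2 - 6*t + 9) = (t - 5)*(t - 3)*(t + 2)*(t - 3)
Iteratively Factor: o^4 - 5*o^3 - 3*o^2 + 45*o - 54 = (o + 3)*(o^3 - 8*o^2 + 21*o - 18) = (o - 3)*(o + 3)*(o^2 - 5*o + 6) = (o - 3)^2*(o + 3)*(o - 2)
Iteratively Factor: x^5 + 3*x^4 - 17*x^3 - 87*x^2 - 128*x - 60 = (x + 3)*(x^4 - 17*x^2 - 36*x - 20) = (x + 1)*(x + 3)*(x^3 - x^2 - 16*x - 20) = (x + 1)*(x + 2)*(x + 3)*(x^2 - 3*x - 10) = (x - 5)*(x + 1)*(x + 2)*(x + 3)*(x + 2)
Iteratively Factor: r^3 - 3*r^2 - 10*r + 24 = (r + 3)*(r^2 - 6*r + 8) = (r - 4)*(r + 3)*(r - 2)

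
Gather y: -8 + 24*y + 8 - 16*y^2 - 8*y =-16*y^2 + 16*y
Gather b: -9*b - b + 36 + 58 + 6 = 100 - 10*b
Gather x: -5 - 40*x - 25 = -40*x - 30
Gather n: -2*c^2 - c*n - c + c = -2*c^2 - c*n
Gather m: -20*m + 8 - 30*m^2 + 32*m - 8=-30*m^2 + 12*m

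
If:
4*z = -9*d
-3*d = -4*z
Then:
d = 0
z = 0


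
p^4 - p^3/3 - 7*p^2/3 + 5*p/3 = p*(p - 1)^2*(p + 5/3)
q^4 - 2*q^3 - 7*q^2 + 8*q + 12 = (q - 3)*(q - 2)*(q + 1)*(q + 2)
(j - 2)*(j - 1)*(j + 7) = j^3 + 4*j^2 - 19*j + 14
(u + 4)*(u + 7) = u^2 + 11*u + 28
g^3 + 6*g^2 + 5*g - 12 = (g - 1)*(g + 3)*(g + 4)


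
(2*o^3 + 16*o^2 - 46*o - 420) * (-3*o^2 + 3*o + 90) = -6*o^5 - 42*o^4 + 366*o^3 + 2562*o^2 - 5400*o - 37800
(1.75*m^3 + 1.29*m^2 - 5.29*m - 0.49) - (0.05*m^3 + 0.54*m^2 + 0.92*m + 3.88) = 1.7*m^3 + 0.75*m^2 - 6.21*m - 4.37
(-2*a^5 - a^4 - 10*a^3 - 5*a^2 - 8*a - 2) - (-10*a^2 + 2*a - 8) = -2*a^5 - a^4 - 10*a^3 + 5*a^2 - 10*a + 6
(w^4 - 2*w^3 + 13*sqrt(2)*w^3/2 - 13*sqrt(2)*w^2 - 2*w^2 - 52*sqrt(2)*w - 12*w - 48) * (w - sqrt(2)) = w^5 - 2*w^4 + 11*sqrt(2)*w^4/2 - 11*sqrt(2)*w^3 - 15*w^3 - 50*sqrt(2)*w^2 + 14*w^2 + 12*sqrt(2)*w + 56*w + 48*sqrt(2)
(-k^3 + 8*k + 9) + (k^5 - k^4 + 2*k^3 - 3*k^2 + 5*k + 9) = k^5 - k^4 + k^3 - 3*k^2 + 13*k + 18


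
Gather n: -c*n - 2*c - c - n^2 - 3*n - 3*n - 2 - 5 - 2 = -3*c - n^2 + n*(-c - 6) - 9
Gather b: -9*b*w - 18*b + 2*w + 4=b*(-9*w - 18) + 2*w + 4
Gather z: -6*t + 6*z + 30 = -6*t + 6*z + 30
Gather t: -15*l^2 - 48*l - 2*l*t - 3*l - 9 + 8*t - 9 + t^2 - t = -15*l^2 - 51*l + t^2 + t*(7 - 2*l) - 18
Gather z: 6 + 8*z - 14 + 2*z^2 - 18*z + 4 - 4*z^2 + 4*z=-2*z^2 - 6*z - 4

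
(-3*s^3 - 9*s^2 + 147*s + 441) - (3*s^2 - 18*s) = -3*s^3 - 12*s^2 + 165*s + 441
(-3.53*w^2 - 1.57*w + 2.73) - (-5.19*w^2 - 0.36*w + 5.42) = 1.66*w^2 - 1.21*w - 2.69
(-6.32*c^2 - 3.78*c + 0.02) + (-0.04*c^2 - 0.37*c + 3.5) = -6.36*c^2 - 4.15*c + 3.52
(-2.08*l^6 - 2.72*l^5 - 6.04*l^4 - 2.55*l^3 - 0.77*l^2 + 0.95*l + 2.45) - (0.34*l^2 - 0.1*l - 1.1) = -2.08*l^6 - 2.72*l^5 - 6.04*l^4 - 2.55*l^3 - 1.11*l^2 + 1.05*l + 3.55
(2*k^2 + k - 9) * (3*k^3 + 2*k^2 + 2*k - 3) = 6*k^5 + 7*k^4 - 21*k^3 - 22*k^2 - 21*k + 27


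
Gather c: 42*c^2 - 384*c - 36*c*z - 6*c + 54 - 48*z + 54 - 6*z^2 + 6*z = 42*c^2 + c*(-36*z - 390) - 6*z^2 - 42*z + 108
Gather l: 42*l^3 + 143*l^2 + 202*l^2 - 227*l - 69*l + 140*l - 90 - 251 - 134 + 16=42*l^3 + 345*l^2 - 156*l - 459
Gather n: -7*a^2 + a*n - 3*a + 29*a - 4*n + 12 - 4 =-7*a^2 + 26*a + n*(a - 4) + 8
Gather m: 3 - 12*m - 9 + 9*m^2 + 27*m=9*m^2 + 15*m - 6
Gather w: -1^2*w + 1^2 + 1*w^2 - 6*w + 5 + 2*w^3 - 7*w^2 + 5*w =2*w^3 - 6*w^2 - 2*w + 6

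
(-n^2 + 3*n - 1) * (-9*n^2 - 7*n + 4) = 9*n^4 - 20*n^3 - 16*n^2 + 19*n - 4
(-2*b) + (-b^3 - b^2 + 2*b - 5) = -b^3 - b^2 - 5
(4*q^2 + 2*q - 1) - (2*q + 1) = 4*q^2 - 2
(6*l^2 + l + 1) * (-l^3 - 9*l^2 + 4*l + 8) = -6*l^5 - 55*l^4 + 14*l^3 + 43*l^2 + 12*l + 8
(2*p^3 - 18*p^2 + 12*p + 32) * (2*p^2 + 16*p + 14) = 4*p^5 - 4*p^4 - 236*p^3 + 4*p^2 + 680*p + 448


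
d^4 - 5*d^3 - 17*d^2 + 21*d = d*(d - 7)*(d - 1)*(d + 3)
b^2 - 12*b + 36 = (b - 6)^2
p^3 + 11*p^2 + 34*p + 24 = (p + 1)*(p + 4)*(p + 6)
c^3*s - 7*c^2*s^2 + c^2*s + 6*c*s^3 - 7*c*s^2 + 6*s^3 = (c - 6*s)*(c - s)*(c*s + s)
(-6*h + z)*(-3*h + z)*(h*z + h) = 18*h^3*z + 18*h^3 - 9*h^2*z^2 - 9*h^2*z + h*z^3 + h*z^2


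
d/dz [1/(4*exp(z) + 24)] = -exp(z)/(4*(exp(z) + 6)^2)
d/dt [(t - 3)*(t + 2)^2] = (t + 2)*(3*t - 4)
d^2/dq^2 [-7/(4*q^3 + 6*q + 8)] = 21*(2*q*(2*q^3 + 3*q + 4) - 3*(2*q^2 + 1)^2)/(2*q^3 + 3*q + 4)^3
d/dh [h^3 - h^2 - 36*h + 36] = 3*h^2 - 2*h - 36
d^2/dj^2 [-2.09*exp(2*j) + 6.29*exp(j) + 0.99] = (6.29 - 8.36*exp(j))*exp(j)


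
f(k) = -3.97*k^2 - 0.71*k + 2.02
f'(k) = -7.94*k - 0.71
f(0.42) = 1.02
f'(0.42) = -4.04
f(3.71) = -55.26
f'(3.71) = -30.17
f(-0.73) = 0.42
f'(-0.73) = 5.09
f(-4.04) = -59.91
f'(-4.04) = 31.37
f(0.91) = -1.91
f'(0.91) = -7.94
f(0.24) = 1.62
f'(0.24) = -2.62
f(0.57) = 0.33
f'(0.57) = -5.24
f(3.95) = -62.73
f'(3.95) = -32.07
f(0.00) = 2.02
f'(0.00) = -0.71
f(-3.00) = -31.58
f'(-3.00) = 23.11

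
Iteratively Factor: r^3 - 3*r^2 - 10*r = (r - 5)*(r^2 + 2*r) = (r - 5)*(r + 2)*(r)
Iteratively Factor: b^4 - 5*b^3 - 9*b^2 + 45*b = (b + 3)*(b^3 - 8*b^2 + 15*b) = (b - 5)*(b + 3)*(b^2 - 3*b) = b*(b - 5)*(b + 3)*(b - 3)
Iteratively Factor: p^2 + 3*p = (p + 3)*(p)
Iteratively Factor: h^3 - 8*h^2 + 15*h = (h - 3)*(h^2 - 5*h) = (h - 5)*(h - 3)*(h)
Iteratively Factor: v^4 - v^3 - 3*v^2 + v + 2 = (v - 2)*(v^3 + v^2 - v - 1) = (v - 2)*(v + 1)*(v^2 - 1) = (v - 2)*(v + 1)^2*(v - 1)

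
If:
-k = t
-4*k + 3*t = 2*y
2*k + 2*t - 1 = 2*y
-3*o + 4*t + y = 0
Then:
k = 1/7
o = -5/14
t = -1/7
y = -1/2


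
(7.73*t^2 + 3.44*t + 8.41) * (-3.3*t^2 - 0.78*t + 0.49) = -25.509*t^4 - 17.3814*t^3 - 26.6485*t^2 - 4.8742*t + 4.1209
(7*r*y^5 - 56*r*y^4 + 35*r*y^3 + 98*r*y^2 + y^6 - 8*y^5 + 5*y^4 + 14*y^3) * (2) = 14*r*y^5 - 112*r*y^4 + 70*r*y^3 + 196*r*y^2 + 2*y^6 - 16*y^5 + 10*y^4 + 28*y^3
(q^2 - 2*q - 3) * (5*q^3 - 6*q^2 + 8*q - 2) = 5*q^5 - 16*q^4 + 5*q^3 - 20*q + 6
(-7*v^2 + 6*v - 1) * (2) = -14*v^2 + 12*v - 2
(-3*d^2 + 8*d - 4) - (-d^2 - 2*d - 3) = -2*d^2 + 10*d - 1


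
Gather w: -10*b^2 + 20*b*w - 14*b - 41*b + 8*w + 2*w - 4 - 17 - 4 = -10*b^2 - 55*b + w*(20*b + 10) - 25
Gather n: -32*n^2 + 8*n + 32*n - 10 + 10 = -32*n^2 + 40*n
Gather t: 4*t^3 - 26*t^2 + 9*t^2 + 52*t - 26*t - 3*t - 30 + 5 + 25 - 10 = 4*t^3 - 17*t^2 + 23*t - 10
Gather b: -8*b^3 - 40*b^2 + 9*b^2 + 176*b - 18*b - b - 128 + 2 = -8*b^3 - 31*b^2 + 157*b - 126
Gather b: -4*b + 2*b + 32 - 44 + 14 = 2 - 2*b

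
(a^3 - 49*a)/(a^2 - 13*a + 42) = a*(a + 7)/(a - 6)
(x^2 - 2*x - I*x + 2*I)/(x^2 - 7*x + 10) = (x - I)/(x - 5)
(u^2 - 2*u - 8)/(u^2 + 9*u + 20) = (u^2 - 2*u - 8)/(u^2 + 9*u + 20)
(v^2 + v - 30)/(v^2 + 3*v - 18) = (v - 5)/(v - 3)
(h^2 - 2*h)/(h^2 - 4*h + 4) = h/(h - 2)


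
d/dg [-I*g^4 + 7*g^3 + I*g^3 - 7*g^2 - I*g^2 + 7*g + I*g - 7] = -4*I*g^3 + 3*g^2*(7 + I) - 2*g*(7 + I) + 7 + I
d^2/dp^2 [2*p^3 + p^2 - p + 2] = 12*p + 2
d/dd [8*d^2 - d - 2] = 16*d - 1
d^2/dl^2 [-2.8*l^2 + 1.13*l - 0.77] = -5.60000000000000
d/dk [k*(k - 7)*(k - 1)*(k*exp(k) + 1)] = k^4*exp(k) - 4*k^3*exp(k) - 17*k^2*exp(k) + 3*k^2 + 14*k*exp(k) - 16*k + 7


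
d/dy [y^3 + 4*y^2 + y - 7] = 3*y^2 + 8*y + 1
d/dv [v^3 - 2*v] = 3*v^2 - 2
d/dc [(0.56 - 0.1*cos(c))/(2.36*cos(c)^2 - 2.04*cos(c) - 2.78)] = (-0.236*cos(c)^2 + 2.6432*cos(c) - 1.4204)*sin(c)/(5.5696*cos(c)^4 - 9.6288*cos(c)^3 - 8.96*cos(c)^2 + 11.3424*cos(c) + 7.7284)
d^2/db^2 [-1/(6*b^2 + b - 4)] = 2*(36*b^2 + 6*b - (12*b + 1)^2 - 24)/(6*b^2 + b - 4)^3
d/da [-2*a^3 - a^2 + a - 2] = -6*a^2 - 2*a + 1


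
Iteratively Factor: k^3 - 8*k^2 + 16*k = (k - 4)*(k^2 - 4*k) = k*(k - 4)*(k - 4)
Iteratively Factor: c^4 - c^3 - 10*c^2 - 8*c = (c + 1)*(c^3 - 2*c^2 - 8*c) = c*(c + 1)*(c^2 - 2*c - 8) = c*(c + 1)*(c + 2)*(c - 4)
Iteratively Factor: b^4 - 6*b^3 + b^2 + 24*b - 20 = (b - 1)*(b^3 - 5*b^2 - 4*b + 20) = (b - 1)*(b + 2)*(b^2 - 7*b + 10) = (b - 2)*(b - 1)*(b + 2)*(b - 5)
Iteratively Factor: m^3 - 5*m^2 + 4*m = (m - 4)*(m^2 - m) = (m - 4)*(m - 1)*(m)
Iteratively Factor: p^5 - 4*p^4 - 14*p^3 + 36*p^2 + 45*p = (p + 3)*(p^4 - 7*p^3 + 7*p^2 + 15*p) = (p - 3)*(p + 3)*(p^3 - 4*p^2 - 5*p) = p*(p - 3)*(p + 3)*(p^2 - 4*p - 5) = p*(p - 5)*(p - 3)*(p + 3)*(p + 1)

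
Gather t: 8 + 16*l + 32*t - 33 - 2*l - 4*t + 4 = 14*l + 28*t - 21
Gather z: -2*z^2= -2*z^2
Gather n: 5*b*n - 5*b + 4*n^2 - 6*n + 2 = -5*b + 4*n^2 + n*(5*b - 6) + 2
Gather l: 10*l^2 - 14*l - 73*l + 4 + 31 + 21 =10*l^2 - 87*l + 56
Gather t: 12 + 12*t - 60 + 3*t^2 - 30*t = 3*t^2 - 18*t - 48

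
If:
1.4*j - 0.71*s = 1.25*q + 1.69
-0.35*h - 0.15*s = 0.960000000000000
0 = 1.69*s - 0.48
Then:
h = -2.86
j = 0.892857142857143*q + 1.35118343195266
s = 0.28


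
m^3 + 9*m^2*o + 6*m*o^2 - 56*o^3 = (m - 2*o)*(m + 4*o)*(m + 7*o)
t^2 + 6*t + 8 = (t + 2)*(t + 4)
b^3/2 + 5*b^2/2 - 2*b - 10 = (b/2 + 1)*(b - 2)*(b + 5)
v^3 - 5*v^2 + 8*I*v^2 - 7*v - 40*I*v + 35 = (v - 5)*(v + I)*(v + 7*I)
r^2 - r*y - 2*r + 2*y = (r - 2)*(r - y)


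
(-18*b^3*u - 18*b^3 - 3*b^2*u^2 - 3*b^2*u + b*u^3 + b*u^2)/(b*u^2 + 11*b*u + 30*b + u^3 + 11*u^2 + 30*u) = b*(-18*b^2*u - 18*b^2 - 3*b*u^2 - 3*b*u + u^3 + u^2)/(b*u^2 + 11*b*u + 30*b + u^3 + 11*u^2 + 30*u)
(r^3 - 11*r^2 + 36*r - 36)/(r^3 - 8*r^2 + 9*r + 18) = (r - 2)/(r + 1)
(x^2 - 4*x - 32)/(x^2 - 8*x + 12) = (x^2 - 4*x - 32)/(x^2 - 8*x + 12)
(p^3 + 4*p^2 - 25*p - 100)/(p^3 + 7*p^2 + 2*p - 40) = (p - 5)/(p - 2)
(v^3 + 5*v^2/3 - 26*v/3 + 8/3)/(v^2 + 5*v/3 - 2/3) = (v^2 + 2*v - 8)/(v + 2)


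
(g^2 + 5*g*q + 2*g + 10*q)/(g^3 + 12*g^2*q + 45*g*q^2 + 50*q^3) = (g + 2)/(g^2 + 7*g*q + 10*q^2)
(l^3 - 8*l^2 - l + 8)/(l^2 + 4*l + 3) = (l^2 - 9*l + 8)/(l + 3)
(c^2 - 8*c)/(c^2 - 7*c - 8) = c/(c + 1)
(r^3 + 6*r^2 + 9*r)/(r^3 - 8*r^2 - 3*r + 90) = r*(r + 3)/(r^2 - 11*r + 30)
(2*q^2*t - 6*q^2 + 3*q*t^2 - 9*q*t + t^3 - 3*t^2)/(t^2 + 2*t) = (2*q^2*t - 6*q^2 + 3*q*t^2 - 9*q*t + t^3 - 3*t^2)/(t*(t + 2))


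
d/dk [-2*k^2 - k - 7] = -4*k - 1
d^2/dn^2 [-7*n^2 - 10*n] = -14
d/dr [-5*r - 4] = -5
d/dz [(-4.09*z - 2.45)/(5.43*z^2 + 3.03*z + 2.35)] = (22.2087*z^2 + 26.607*z - 2.188)/(29.4849*z^4 + 32.9058*z^3 + 34.7019*z^2 + 14.241*z + 5.5225)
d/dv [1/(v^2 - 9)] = -2*v/(v^2 - 9)^2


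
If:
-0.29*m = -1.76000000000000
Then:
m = 6.07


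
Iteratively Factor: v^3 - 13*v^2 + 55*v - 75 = (v - 5)*(v^2 - 8*v + 15) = (v - 5)^2*(v - 3)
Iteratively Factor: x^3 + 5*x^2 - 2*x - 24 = (x + 3)*(x^2 + 2*x - 8) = (x - 2)*(x + 3)*(x + 4)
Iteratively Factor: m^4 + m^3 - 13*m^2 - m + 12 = (m - 1)*(m^3 + 2*m^2 - 11*m - 12) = (m - 1)*(m + 4)*(m^2 - 2*m - 3) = (m - 1)*(m + 1)*(m + 4)*(m - 3)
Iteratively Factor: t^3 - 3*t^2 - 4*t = (t - 4)*(t^2 + t) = t*(t - 4)*(t + 1)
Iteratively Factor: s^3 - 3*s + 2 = (s + 2)*(s^2 - 2*s + 1) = (s - 1)*(s + 2)*(s - 1)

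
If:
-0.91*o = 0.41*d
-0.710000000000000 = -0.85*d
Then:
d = 0.84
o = -0.38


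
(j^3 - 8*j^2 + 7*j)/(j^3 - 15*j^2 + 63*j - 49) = j/(j - 7)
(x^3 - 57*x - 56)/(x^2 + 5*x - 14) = (x^2 - 7*x - 8)/(x - 2)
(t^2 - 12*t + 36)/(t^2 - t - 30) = (t - 6)/(t + 5)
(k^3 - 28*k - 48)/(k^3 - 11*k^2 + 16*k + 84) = (k + 4)/(k - 7)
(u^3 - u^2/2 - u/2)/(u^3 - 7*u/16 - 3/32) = 16*u*(u - 1)/(16*u^2 - 8*u - 3)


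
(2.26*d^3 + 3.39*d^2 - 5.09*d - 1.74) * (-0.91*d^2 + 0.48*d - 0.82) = -2.0566*d^5 - 2.0001*d^4 + 4.4059*d^3 - 3.6396*d^2 + 3.3386*d + 1.4268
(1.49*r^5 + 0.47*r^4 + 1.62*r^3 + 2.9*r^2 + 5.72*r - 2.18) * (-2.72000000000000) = -4.0528*r^5 - 1.2784*r^4 - 4.4064*r^3 - 7.888*r^2 - 15.5584*r + 5.9296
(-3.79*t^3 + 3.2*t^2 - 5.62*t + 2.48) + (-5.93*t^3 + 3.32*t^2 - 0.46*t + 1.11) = -9.72*t^3 + 6.52*t^2 - 6.08*t + 3.59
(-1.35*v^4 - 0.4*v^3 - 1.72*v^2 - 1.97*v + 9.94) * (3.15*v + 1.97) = -4.2525*v^5 - 3.9195*v^4 - 6.206*v^3 - 9.5939*v^2 + 27.4301*v + 19.5818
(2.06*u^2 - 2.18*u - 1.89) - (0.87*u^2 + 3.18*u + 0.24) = 1.19*u^2 - 5.36*u - 2.13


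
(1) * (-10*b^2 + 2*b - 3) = -10*b^2 + 2*b - 3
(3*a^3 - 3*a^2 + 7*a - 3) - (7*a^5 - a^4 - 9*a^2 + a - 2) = -7*a^5 + a^4 + 3*a^3 + 6*a^2 + 6*a - 1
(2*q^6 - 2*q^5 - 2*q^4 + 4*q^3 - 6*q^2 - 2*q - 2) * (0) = 0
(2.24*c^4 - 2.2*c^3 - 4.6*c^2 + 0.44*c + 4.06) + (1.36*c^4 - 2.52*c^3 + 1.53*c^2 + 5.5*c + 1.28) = 3.6*c^4 - 4.72*c^3 - 3.07*c^2 + 5.94*c + 5.34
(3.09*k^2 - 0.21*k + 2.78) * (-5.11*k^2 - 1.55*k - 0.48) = -15.7899*k^4 - 3.7164*k^3 - 15.3635*k^2 - 4.2082*k - 1.3344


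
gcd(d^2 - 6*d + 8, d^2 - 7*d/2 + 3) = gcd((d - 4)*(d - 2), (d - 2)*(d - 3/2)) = d - 2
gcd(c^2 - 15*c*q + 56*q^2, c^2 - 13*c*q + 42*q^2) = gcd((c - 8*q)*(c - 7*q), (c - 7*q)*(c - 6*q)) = -c + 7*q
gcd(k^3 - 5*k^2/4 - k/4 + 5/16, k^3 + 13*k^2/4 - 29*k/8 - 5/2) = k^2 - 3*k/4 - 5/8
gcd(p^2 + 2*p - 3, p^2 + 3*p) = p + 3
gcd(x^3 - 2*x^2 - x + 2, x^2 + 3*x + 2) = x + 1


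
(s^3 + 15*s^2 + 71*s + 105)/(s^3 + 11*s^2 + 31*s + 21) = (s + 5)/(s + 1)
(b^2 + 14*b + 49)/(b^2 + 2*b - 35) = (b + 7)/(b - 5)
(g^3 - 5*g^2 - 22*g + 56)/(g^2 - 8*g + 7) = (g^2 + 2*g - 8)/(g - 1)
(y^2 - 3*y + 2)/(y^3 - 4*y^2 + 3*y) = (y - 2)/(y*(y - 3))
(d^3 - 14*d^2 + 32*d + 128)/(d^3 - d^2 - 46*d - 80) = (d - 8)/(d + 5)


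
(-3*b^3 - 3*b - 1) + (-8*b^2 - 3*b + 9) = -3*b^3 - 8*b^2 - 6*b + 8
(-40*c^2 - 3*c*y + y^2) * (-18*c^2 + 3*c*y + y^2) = 720*c^4 - 66*c^3*y - 67*c^2*y^2 + y^4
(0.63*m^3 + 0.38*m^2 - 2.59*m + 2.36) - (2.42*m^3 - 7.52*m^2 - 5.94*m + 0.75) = -1.79*m^3 + 7.9*m^2 + 3.35*m + 1.61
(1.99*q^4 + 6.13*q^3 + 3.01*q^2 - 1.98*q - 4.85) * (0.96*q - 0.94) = 1.9104*q^5 + 4.0142*q^4 - 2.8726*q^3 - 4.7302*q^2 - 2.7948*q + 4.559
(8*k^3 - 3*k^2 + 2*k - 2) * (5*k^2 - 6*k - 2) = 40*k^5 - 63*k^4 + 12*k^3 - 16*k^2 + 8*k + 4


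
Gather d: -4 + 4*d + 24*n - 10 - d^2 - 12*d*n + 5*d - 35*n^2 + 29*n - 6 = -d^2 + d*(9 - 12*n) - 35*n^2 + 53*n - 20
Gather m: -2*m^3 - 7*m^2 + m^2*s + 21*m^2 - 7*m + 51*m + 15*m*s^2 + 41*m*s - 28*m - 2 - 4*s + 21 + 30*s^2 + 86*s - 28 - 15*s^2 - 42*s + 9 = -2*m^3 + m^2*(s + 14) + m*(15*s^2 + 41*s + 16) + 15*s^2 + 40*s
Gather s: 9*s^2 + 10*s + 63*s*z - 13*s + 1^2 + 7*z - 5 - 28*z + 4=9*s^2 + s*(63*z - 3) - 21*z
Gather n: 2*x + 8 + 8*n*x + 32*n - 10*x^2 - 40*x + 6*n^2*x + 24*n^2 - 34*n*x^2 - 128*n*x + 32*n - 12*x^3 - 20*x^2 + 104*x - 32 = n^2*(6*x + 24) + n*(-34*x^2 - 120*x + 64) - 12*x^3 - 30*x^2 + 66*x - 24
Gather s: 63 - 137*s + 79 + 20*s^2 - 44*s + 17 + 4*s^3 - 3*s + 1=4*s^3 + 20*s^2 - 184*s + 160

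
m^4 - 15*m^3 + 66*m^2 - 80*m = m*(m - 8)*(m - 5)*(m - 2)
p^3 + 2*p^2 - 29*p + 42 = (p - 3)*(p - 2)*(p + 7)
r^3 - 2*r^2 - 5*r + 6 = (r - 3)*(r - 1)*(r + 2)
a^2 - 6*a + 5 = (a - 5)*(a - 1)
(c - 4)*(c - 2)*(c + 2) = c^3 - 4*c^2 - 4*c + 16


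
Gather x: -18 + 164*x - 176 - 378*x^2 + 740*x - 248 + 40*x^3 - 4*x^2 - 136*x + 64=40*x^3 - 382*x^2 + 768*x - 378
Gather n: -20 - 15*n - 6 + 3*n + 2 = -12*n - 24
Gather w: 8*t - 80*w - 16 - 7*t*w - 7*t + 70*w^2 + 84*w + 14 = t + 70*w^2 + w*(4 - 7*t) - 2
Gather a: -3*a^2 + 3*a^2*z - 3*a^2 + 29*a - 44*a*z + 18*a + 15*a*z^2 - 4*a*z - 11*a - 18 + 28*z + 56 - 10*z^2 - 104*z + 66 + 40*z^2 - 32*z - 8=a^2*(3*z - 6) + a*(15*z^2 - 48*z + 36) + 30*z^2 - 108*z + 96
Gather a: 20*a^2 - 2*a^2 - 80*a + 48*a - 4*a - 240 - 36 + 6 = 18*a^2 - 36*a - 270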